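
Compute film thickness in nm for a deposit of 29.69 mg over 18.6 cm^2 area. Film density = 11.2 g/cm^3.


Convert: m = 29.69 mg = 2.9690e-05 kg, A = 18.6 cm^2 = 1.8600e-03 m^2, rho = 11.2 g/cm^3 = 11200 kg/m^3
t = m / (A * rho)
t = 2.9690e-05 / (1.8600e-03 * 11200)
t = 1.4252e-06 m = 1425.2 nm

1425.2


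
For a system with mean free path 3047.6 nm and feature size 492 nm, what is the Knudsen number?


Knudsen number Kn = lambda / L
Kn = 3047.6 / 492
Kn = 6.1943

6.1943


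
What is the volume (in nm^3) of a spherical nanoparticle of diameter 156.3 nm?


Radius r = 156.3/2 = 78.15 nm
Volume V = (4/3) * pi * r^3
V = (4/3) * pi * (78.15)^3
V = 1999288.91 nm^3

1999288.91


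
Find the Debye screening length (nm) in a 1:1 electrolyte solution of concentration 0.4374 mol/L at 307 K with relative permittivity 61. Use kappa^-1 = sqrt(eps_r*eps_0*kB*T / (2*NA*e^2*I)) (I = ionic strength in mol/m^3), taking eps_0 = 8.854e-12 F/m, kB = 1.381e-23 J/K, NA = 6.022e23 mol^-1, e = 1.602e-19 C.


Ionic strength I = 0.4374 * 1^2 * 1000 = 437.4 mol/m^3
kappa^-1 = sqrt(61 * 8.854e-12 * 1.381e-23 * 307 / (2 * 6.022e23 * (1.602e-19)^2 * 437.4))
kappa^-1 = 0.412 nm

0.412


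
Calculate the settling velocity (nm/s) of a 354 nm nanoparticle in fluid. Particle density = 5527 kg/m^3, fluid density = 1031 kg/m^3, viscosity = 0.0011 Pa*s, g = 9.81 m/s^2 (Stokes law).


Radius R = 354/2 nm = 1.77e-07 m
Density difference = 5527 - 1031 = 4496 kg/m^3
v = 2 * R^2 * (rho_p - rho_f) * g / (9 * eta)
v = 2 * (1.77e-07)^2 * 4496 * 9.81 / (9 * 0.0011)
v = 2.79149e-07 m/s = 279.1494 nm/s

279.1494


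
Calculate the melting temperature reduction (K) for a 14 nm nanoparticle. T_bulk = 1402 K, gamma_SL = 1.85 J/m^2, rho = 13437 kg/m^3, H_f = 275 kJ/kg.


Radius R = 14/2 = 7 nm = 7e-09 m
Convert H_f = 275 kJ/kg = 275000 J/kg
dT = 2 * gamma_SL * T_bulk / (rho * H_f * R)
dT = 2 * 1.85 * 1402 / (13437 * 275000 * 7e-09)
dT = 200.5 K

200.5


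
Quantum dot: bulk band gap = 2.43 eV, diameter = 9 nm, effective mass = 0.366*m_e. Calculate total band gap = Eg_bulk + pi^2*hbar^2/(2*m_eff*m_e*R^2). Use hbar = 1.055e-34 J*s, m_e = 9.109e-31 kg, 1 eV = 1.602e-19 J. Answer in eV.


Radius R = 9/2 nm = 4.5e-09 m
Confinement energy dE = pi^2 * hbar^2 / (2 * m_eff * m_e * R^2)
dE = pi^2 * (1.055e-34)^2 / (2 * 0.366 * 9.109e-31 * (4.5e-09)^2) J, divided by 1.602e-19 J/eV
dE = 0.0508 eV
Total band gap = E_g(bulk) + dE = 2.43 + 0.0508 = 2.4808 eV

2.4808


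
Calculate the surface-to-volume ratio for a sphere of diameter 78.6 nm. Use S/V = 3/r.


Radius r = 78.6/2 = 39.3 nm
S/V = 3 / r = 3 / 39.3
S/V = 0.0763 nm^-1

0.0763


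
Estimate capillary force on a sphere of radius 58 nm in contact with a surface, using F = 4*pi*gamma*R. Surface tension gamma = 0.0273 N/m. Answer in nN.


Convert radius: R = 58 nm = 5.8e-08 m
F = 4 * pi * gamma * R
F = 4 * pi * 0.0273 * 5.8e-08
F = 1.98976e-08 N = 19.8976 nN

19.8976


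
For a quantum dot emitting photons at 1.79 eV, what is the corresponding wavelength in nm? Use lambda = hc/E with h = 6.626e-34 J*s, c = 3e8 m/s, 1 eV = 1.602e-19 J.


Convert energy: E = 1.79 eV = 1.79 * 1.602e-19 = 2.86758e-19 J
lambda = h*c / E = 6.626e-34 * 3e8 / 2.86758e-19
lambda = 6.93198e-07 m = 693.2 nm

693.2


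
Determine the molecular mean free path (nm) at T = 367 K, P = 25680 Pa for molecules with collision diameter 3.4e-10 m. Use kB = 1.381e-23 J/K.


Mean free path: lambda = kB*T / (sqrt(2) * pi * d^2 * P)
lambda = 1.381e-23 * 367 / (sqrt(2) * pi * (3.4e-10)^2 * 25680)
lambda = 3.84275e-07 m
lambda = 384.27 nm

384.27


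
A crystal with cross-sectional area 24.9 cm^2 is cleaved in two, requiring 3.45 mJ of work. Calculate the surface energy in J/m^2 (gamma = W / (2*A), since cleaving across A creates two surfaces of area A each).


Convert: A = 24.9 cm^2 = 0.00249 m^2, W = 3.45 mJ = 0.00345 J
Cleaving exposes two faces of area A, so total new surface = 2*A and gamma = W / (2*A)
gamma = 0.00345 / (2 * 0.00249)
gamma = 0.693 J/m^2

0.693


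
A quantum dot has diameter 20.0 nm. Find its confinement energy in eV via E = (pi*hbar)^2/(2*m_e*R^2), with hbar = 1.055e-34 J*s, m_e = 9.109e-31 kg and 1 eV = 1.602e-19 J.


Radius R = 20.0/2 = 10 nm = 1e-08 m
E = (pi * 1.055e-34)^2 / (2 * 9.109e-31 * (1e-08)^2)
E(J) = 6.02981e-22
E = E(J) / 1.602e-19 = 0.0038 eV

0.0038


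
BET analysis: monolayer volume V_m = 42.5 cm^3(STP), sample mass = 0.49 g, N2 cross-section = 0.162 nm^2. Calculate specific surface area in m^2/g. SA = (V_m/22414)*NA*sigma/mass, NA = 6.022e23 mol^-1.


Number of moles in monolayer = V_m / 22414 = 42.5 / 22414 = 0.00189614
Number of molecules = moles * NA = 0.00189614 * 6.022e23
SA = molecules * sigma / mass
SA = (42.5 / 22414) * 6.022e23 * 0.162e-18 / 0.49
SA = 377.5 m^2/g

377.5


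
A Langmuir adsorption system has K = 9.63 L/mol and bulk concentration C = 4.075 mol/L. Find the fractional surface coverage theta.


Langmuir isotherm: theta = K*C / (1 + K*C)
K*C = 9.63 * 4.075 = 39.24225
theta = 39.24225 / (1 + 39.24225) = 39.24225 / 40.24225
theta = 0.9752

0.9752


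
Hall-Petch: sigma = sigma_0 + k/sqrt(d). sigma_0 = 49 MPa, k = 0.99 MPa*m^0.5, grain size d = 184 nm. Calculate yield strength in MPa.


d = 184 nm = 1.84e-07 m
sqrt(d) = 0.0004289522
Hall-Petch contribution = k / sqrt(d) = 0.99 / 0.0004289522 = 2307.9 MPa
sigma = sigma_0 + k/sqrt(d) = 49 + 2307.9 = 2356.9 MPa

2356.9


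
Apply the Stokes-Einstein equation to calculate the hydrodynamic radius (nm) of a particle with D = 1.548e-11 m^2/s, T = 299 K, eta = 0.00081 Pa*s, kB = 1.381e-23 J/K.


Stokes-Einstein: R = kB*T / (6*pi*eta*D)
R = 1.381e-23 * 299 / (6 * pi * 0.00081 * 1.548e-11)
R = 1.74706e-08 m = 17.47 nm

17.47


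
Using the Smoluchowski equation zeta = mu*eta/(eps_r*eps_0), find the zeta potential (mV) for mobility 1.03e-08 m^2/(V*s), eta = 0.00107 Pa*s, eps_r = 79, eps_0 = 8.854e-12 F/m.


Smoluchowski equation: zeta = mu * eta / (eps_r * eps_0)
zeta = 1.03e-08 * 0.00107 / (79 * 8.854e-12)
zeta = 0.015756 V = 15.76 mV

15.76


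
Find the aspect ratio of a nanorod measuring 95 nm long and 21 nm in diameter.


Aspect ratio AR = length / diameter
AR = 95 / 21
AR = 4.52

4.52


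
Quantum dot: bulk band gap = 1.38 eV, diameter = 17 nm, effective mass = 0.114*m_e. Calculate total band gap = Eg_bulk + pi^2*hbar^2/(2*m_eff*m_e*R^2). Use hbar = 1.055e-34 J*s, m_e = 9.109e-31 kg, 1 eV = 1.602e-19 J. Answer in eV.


Radius R = 17/2 nm = 8.5e-09 m
Confinement energy dE = pi^2 * hbar^2 / (2 * m_eff * m_e * R^2)
dE = pi^2 * (1.055e-34)^2 / (2 * 0.114 * 9.109e-31 * (8.5e-09)^2) J, divided by 1.602e-19 J/eV
dE = 0.0457 eV
Total band gap = E_g(bulk) + dE = 1.38 + 0.0457 = 1.4257 eV

1.4257


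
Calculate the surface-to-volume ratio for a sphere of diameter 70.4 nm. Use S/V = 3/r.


Radius r = 70.4/2 = 35.2 nm
S/V = 3 / r = 3 / 35.2
S/V = 0.0852 nm^-1

0.0852


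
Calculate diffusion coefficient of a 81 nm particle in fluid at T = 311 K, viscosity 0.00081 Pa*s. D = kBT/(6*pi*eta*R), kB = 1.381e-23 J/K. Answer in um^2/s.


Radius R = 81/2 = 40.5 nm = 4.05e-08 m
D = kB*T / (6*pi*eta*R)
D = 1.381e-23 * 311 / (6 * pi * 0.00081 * 4.05e-08)
D = 6.94565e-12 m^2/s = 6.946 um^2/s

6.946


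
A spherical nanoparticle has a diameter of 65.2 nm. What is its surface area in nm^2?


Radius r = 65.2/2 = 32.6 nm
Surface area SA = 4 * pi * r^2
SA = 4 * pi * (32.6)^2
SA = 13355.04 nm^2

13355.04


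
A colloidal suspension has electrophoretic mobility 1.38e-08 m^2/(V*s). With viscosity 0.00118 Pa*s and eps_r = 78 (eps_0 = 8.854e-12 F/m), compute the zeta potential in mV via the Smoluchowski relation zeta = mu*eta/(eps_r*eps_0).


Smoluchowski equation: zeta = mu * eta / (eps_r * eps_0)
zeta = 1.38e-08 * 0.00118 / (78 * 8.854e-12)
zeta = 0.023579 V = 23.58 mV

23.58


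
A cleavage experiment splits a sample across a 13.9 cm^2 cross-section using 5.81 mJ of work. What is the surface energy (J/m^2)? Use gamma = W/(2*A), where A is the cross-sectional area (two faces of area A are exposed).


Convert: A = 13.9 cm^2 = 0.00139 m^2, W = 5.81 mJ = 0.00581 J
Cleaving exposes two faces of area A, so total new surface = 2*A and gamma = W / (2*A)
gamma = 0.00581 / (2 * 0.00139)
gamma = 2.09 J/m^2

2.09


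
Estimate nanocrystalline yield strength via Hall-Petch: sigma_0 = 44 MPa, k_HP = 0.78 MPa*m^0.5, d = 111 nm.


d = 111 nm = 1.11e-07 m
sqrt(d) = 0.0003331666
Hall-Petch contribution = k / sqrt(d) = 0.78 / 0.0003331666 = 2341.2 MPa
sigma = sigma_0 + k/sqrt(d) = 44 + 2341.2 = 2385.2 MPa

2385.2


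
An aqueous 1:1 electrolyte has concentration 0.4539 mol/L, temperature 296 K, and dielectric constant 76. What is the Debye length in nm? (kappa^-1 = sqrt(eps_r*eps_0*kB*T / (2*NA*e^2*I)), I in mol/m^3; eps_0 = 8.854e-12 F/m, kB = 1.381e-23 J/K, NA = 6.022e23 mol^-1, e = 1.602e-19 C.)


Ionic strength I = 0.4539 * 1^2 * 1000 = 453.9 mol/m^3
kappa^-1 = sqrt(76 * 8.854e-12 * 1.381e-23 * 296 / (2 * 6.022e23 * (1.602e-19)^2 * 453.9))
kappa^-1 = 0.443 nm

0.443


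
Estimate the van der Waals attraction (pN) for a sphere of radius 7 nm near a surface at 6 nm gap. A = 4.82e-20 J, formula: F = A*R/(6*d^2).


Convert to SI: R = 7 nm = 7e-09 m, d = 6 nm = 6e-09 m
F = A * R / (6 * d^2)
F = 4.82e-20 * 7e-09 / (6 * (6e-09)^2)
F = 1.56204e-12 N = 1.562 pN

1.562


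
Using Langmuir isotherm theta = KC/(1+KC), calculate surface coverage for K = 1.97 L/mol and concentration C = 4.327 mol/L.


Langmuir isotherm: theta = K*C / (1 + K*C)
K*C = 1.97 * 4.327 = 8.52419
theta = 8.52419 / (1 + 8.52419) = 8.52419 / 9.52419
theta = 0.895

0.895


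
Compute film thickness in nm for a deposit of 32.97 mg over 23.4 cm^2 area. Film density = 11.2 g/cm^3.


Convert: m = 32.97 mg = 3.2970e-05 kg, A = 23.4 cm^2 = 2.3400e-03 m^2, rho = 11.2 g/cm^3 = 11200 kg/m^3
t = m / (A * rho)
t = 3.2970e-05 / (2.3400e-03 * 11200)
t = 1.2580e-06 m = 1258.0 nm

1258.0


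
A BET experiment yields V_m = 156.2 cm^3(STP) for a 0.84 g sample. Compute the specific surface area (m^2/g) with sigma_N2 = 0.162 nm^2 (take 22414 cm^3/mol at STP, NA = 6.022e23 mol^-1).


Number of moles in monolayer = V_m / 22414 = 156.2 / 22414 = 0.00696886
Number of molecules = moles * NA = 0.00696886 * 6.022e23
SA = molecules * sigma / mass
SA = (156.2 / 22414) * 6.022e23 * 0.162e-18 / 0.84
SA = 809.4 m^2/g

809.4


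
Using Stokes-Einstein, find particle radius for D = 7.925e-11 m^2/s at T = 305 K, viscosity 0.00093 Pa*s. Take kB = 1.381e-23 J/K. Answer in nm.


Stokes-Einstein: R = kB*T / (6*pi*eta*D)
R = 1.381e-23 * 305 / (6 * pi * 0.00093 * 7.925e-11)
R = 3.03187e-09 m = 3.03 nm

3.03


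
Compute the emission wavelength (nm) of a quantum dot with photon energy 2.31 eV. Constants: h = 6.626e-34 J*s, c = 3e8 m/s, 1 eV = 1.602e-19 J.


Convert energy: E = 2.31 eV = 2.31 * 1.602e-19 = 3.70062e-19 J
lambda = h*c / E = 6.626e-34 * 3e8 / 3.70062e-19
lambda = 5.37153e-07 m = 537.2 nm

537.2


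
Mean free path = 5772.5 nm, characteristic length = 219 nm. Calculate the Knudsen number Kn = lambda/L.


Knudsen number Kn = lambda / L
Kn = 5772.5 / 219
Kn = 26.3584

26.3584


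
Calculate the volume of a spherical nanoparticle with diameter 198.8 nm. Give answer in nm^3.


Radius r = 198.8/2 = 99.4 nm
Volume V = (4/3) * pi * r^3
V = (4/3) * pi * (99.4)^3
V = 4113843.47 nm^3

4113843.47


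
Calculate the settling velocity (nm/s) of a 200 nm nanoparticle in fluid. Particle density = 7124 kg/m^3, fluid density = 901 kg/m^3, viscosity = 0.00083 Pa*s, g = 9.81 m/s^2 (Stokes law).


Radius R = 200/2 nm = 1e-07 m
Density difference = 7124 - 901 = 6223 kg/m^3
v = 2 * R^2 * (rho_p - rho_f) * g / (9 * eta)
v = 2 * (1e-07)^2 * 6223 * 9.81 / (9 * 0.00083)
v = 1.63447e-07 m/s = 163.4475 nm/s

163.4475


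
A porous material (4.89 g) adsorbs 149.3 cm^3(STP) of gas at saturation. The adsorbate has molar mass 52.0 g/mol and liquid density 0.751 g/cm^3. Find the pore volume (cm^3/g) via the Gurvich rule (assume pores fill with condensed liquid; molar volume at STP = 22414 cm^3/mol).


Moles adsorbed n = V_ads / 22414 = 149.3 / 22414 = 6.661015e-03 mol
Liquid volume V_liq = n * M / rho_liq = 6.661015e-03 * 52.0 / 0.751 = 0.46122 cm^3
Specific pore volume V_pore = V_liq / m_sample = 0.46122 / 4.89
V_pore = 0.0943 cm^3/g

0.0943


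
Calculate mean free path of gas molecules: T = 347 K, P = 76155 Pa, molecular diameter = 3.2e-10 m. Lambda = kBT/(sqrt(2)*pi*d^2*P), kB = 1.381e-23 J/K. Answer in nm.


Mean free path: lambda = kB*T / (sqrt(2) * pi * d^2 * P)
lambda = 1.381e-23 * 347 / (sqrt(2) * pi * (3.2e-10)^2 * 76155)
lambda = 1.38312e-07 m
lambda = 138.31 nm

138.31


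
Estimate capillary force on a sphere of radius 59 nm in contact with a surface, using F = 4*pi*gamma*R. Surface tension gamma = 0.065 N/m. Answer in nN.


Convert radius: R = 59 nm = 5.9e-08 m
F = 4 * pi * gamma * R
F = 4 * pi * 0.065 * 5.9e-08
F = 4.8192e-08 N = 48.192 nN

48.192


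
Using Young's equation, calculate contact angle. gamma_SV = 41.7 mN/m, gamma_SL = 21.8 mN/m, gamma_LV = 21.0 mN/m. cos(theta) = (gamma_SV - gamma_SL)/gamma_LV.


cos(theta) = (gamma_SV - gamma_SL) / gamma_LV
cos(theta) = (41.7 - 21.8) / 21.0
cos(theta) = 0.947619
theta = arccos(0.947619) = 18.63 degrees

18.63


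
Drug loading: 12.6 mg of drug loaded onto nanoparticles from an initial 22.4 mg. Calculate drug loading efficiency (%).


Drug loading efficiency = (drug loaded / drug initial) * 100
DLE = 12.6 / 22.4 * 100
DLE = 0.5625 * 100
DLE = 56.25%

56.25


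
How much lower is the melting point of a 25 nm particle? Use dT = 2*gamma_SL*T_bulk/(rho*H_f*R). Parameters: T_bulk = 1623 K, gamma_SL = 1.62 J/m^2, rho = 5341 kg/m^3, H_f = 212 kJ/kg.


Radius R = 25/2 = 12.5 nm = 1.25e-08 m
Convert H_f = 212 kJ/kg = 212000 J/kg
dT = 2 * gamma_SL * T_bulk / (rho * H_f * R)
dT = 2 * 1.62 * 1623 / (5341 * 212000 * 1.25e-08)
dT = 371.5 K

371.5


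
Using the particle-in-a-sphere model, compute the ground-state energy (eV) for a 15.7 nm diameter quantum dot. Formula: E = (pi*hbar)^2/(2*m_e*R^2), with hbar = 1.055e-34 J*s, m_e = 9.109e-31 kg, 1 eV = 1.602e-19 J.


Radius R = 15.7/2 = 7.85 nm = 7.85e-09 m
E = (pi * 1.055e-34)^2 / (2 * 9.109e-31 * (7.85e-09)^2)
E(J) = 9.78509e-22
E = E(J) / 1.602e-19 = 0.0061 eV

0.0061


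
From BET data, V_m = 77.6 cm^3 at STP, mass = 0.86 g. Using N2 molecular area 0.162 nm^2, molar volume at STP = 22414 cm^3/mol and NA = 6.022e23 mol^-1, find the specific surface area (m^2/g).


Number of moles in monolayer = V_m / 22414 = 77.6 / 22414 = 0.00346212
Number of molecules = moles * NA = 0.00346212 * 6.022e23
SA = molecules * sigma / mass
SA = (77.6 / 22414) * 6.022e23 * 0.162e-18 / 0.86
SA = 392.7 m^2/g

392.7


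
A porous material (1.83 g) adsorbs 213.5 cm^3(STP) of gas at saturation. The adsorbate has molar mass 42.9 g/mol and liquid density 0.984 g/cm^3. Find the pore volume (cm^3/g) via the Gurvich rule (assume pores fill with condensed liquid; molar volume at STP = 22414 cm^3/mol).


Moles adsorbed n = V_ads / 22414 = 213.5 / 22414 = 9.525297e-03 mol
Liquid volume V_liq = n * M / rho_liq = 9.525297e-03 * 42.9 / 0.984 = 0.41528 cm^3
Specific pore volume V_pore = V_liq / m_sample = 0.41528 / 1.83
V_pore = 0.2269 cm^3/g

0.2269


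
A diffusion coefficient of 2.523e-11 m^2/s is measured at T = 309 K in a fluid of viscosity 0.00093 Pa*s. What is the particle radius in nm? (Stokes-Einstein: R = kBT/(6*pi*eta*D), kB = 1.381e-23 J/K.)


Stokes-Einstein: R = kB*T / (6*pi*eta*D)
R = 1.381e-23 * 309 / (6 * pi * 0.00093 * 2.523e-11)
R = 9.6483e-09 m = 9.65 nm

9.65


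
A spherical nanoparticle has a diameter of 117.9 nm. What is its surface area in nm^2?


Radius r = 117.9/2 = 58.95 nm
Surface area SA = 4 * pi * r^2
SA = 4 * pi * (58.95)^2
SA = 43669.43 nm^2

43669.43


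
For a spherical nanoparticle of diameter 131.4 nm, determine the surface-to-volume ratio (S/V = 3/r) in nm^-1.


Radius r = 131.4/2 = 65.7 nm
S/V = 3 / r = 3 / 65.7
S/V = 0.0457 nm^-1

0.0457


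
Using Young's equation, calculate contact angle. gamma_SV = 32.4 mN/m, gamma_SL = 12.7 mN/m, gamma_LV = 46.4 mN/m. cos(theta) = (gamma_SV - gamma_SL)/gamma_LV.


cos(theta) = (gamma_SV - gamma_SL) / gamma_LV
cos(theta) = (32.4 - 12.7) / 46.4
cos(theta) = 0.424569
theta = arccos(0.424569) = 64.88 degrees

64.88


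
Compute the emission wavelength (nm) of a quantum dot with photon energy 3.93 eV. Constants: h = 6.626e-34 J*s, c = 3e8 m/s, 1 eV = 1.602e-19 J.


Convert energy: E = 3.93 eV = 3.93 * 1.602e-19 = 6.29586e-19 J
lambda = h*c / E = 6.626e-34 * 3e8 / 6.29586e-19
lambda = 3.15731e-07 m = 315.7 nm

315.7


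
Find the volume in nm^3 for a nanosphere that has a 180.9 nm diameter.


Radius r = 180.9/2 = 90.45 nm
Volume V = (4/3) * pi * r^3
V = (4/3) * pi * (90.45)^3
V = 3099661.88 nm^3

3099661.88


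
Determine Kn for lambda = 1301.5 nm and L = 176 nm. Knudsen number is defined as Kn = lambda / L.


Knudsen number Kn = lambda / L
Kn = 1301.5 / 176
Kn = 7.3949

7.3949


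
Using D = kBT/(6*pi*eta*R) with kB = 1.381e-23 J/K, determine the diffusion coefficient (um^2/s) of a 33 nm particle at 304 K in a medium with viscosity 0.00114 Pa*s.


Radius R = 33/2 = 16.5 nm = 1.65e-08 m
D = kB*T / (6*pi*eta*R)
D = 1.381e-23 * 304 / (6 * pi * 0.00114 * 1.65e-08)
D = 1.18407e-11 m^2/s = 11.841 um^2/s

11.841


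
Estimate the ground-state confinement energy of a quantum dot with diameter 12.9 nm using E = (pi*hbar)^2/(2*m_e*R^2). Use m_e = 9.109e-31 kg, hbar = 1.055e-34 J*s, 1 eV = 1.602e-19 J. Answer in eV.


Radius R = 12.9/2 = 6.45 nm = 6.45e-09 m
E = (pi * 1.055e-34)^2 / (2 * 9.109e-31 * (6.45e-09)^2)
E(J) = 1.44939e-21
E = E(J) / 1.602e-19 = 0.009 eV

0.009


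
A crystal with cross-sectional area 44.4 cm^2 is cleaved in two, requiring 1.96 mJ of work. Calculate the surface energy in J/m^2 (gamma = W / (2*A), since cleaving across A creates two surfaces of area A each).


Convert: A = 44.4 cm^2 = 0.00444 m^2, W = 1.96 mJ = 0.00196 J
Cleaving exposes two faces of area A, so total new surface = 2*A and gamma = W / (2*A)
gamma = 0.00196 / (2 * 0.00444)
gamma = 0.221 J/m^2

0.221


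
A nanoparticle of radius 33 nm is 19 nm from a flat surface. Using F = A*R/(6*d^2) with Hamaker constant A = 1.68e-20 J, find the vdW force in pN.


Convert to SI: R = 33 nm = 3.3e-08 m, d = 19 nm = 1.9e-08 m
F = A * R / (6 * d^2)
F = 1.68e-20 * 3.3e-08 / (6 * (1.9e-08)^2)
F = 2.55956e-13 N = 0.256 pN

0.256


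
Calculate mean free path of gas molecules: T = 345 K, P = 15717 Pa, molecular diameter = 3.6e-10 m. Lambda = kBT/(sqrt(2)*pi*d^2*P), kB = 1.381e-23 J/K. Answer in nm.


Mean free path: lambda = kB*T / (sqrt(2) * pi * d^2 * P)
lambda = 1.381e-23 * 345 / (sqrt(2) * pi * (3.6e-10)^2 * 15717)
lambda = 5.2647e-07 m
lambda = 526.47 nm

526.47


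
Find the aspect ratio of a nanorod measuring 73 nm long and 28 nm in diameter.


Aspect ratio AR = length / diameter
AR = 73 / 28
AR = 2.61

2.61


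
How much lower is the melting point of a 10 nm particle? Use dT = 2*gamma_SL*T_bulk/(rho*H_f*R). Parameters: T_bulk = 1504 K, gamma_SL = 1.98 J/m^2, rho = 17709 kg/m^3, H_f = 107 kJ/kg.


Radius R = 10/2 = 5 nm = 5e-09 m
Convert H_f = 107 kJ/kg = 107000 J/kg
dT = 2 * gamma_SL * T_bulk / (rho * H_f * R)
dT = 2 * 1.98 * 1504 / (17709 * 107000 * 5e-09)
dT = 628.6 K

628.6


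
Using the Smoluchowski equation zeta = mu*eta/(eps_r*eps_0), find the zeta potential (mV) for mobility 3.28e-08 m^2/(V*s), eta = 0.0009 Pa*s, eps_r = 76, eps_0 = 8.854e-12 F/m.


Smoluchowski equation: zeta = mu * eta / (eps_r * eps_0)
zeta = 3.28e-08 * 0.0009 / (76 * 8.854e-12)
zeta = 0.04387 V = 43.87 mV

43.87


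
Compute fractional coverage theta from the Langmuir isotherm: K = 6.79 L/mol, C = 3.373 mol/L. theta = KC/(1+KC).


Langmuir isotherm: theta = K*C / (1 + K*C)
K*C = 6.79 * 3.373 = 22.90267
theta = 22.90267 / (1 + 22.90267) = 22.90267 / 23.90267
theta = 0.9582

0.9582


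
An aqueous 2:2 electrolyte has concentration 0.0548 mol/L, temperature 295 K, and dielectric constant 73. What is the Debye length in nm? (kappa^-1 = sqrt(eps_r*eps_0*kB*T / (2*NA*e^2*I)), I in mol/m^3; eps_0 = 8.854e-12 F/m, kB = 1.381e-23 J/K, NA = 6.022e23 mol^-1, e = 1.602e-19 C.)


Ionic strength I = 0.0548 * 2^2 * 1000 = 219.2 mol/m^3
kappa^-1 = sqrt(73 * 8.854e-12 * 1.381e-23 * 295 / (2 * 6.022e23 * (1.602e-19)^2 * 219.2))
kappa^-1 = 0.623 nm

0.623


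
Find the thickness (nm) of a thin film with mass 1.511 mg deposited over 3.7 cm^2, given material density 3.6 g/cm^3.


Convert: m = 1.511 mg = 1.5110e-06 kg, A = 3.7 cm^2 = 3.7000e-04 m^2, rho = 3.6 g/cm^3 = 3600 kg/m^3
t = m / (A * rho)
t = 1.5110e-06 / (3.7000e-04 * 3600)
t = 1.1344e-06 m = 1134.4 nm

1134.4


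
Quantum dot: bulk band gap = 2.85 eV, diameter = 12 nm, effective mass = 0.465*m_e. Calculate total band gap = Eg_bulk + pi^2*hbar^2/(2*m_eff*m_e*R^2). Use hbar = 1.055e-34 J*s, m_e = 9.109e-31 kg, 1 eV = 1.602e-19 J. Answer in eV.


Radius R = 12/2 nm = 6e-09 m
Confinement energy dE = pi^2 * hbar^2 / (2 * m_eff * m_e * R^2)
dE = pi^2 * (1.055e-34)^2 / (2 * 0.465 * 9.109e-31 * (6e-09)^2) J, divided by 1.602e-19 J/eV
dE = 0.0225 eV
Total band gap = E_g(bulk) + dE = 2.85 + 0.0225 = 2.8725 eV

2.8725


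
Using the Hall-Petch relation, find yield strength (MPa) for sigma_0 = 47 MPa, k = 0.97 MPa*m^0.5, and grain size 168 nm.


d = 168 nm = 1.68e-07 m
sqrt(d) = 0.000409878
Hall-Petch contribution = k / sqrt(d) = 0.97 / 0.000409878 = 2366.6 MPa
sigma = sigma_0 + k/sqrt(d) = 47 + 2366.6 = 2413.6 MPa

2413.6


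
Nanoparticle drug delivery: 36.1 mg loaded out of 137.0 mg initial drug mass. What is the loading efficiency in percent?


Drug loading efficiency = (drug loaded / drug initial) * 100
DLE = 36.1 / 137.0 * 100
DLE = 0.2635 * 100
DLE = 26.35%

26.35


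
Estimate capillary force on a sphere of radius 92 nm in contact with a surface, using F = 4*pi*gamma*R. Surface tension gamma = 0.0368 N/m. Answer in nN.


Convert radius: R = 92 nm = 9.2e-08 m
F = 4 * pi * gamma * R
F = 4 * pi * 0.0368 * 9.2e-08
F = 4.25447e-08 N = 42.5447 nN

42.5447


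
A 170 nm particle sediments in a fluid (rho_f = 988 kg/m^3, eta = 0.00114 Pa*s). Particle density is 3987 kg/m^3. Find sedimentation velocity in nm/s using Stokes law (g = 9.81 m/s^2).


Radius R = 170/2 nm = 8.5e-08 m
Density difference = 3987 - 988 = 2999 kg/m^3
v = 2 * R^2 * (rho_p - rho_f) * g / (9 * eta)
v = 2 * (8.5e-08)^2 * 2999 * 9.81 / (9 * 0.00114)
v = 4.14349e-08 m/s = 41.4349 nm/s

41.4349


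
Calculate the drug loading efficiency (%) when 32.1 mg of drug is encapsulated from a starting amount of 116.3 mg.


Drug loading efficiency = (drug loaded / drug initial) * 100
DLE = 32.1 / 116.3 * 100
DLE = 0.276 * 100
DLE = 27.6%

27.6


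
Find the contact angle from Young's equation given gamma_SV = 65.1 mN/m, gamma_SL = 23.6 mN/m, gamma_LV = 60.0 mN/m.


cos(theta) = (gamma_SV - gamma_SL) / gamma_LV
cos(theta) = (65.1 - 23.6) / 60.0
cos(theta) = 0.691667
theta = arccos(0.691667) = 46.24 degrees

46.24


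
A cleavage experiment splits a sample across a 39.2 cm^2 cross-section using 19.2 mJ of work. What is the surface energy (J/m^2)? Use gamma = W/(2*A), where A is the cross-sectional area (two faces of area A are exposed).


Convert: A = 39.2 cm^2 = 0.00392 m^2, W = 19.2 mJ = 0.0192 J
Cleaving exposes two faces of area A, so total new surface = 2*A and gamma = W / (2*A)
gamma = 0.0192 / (2 * 0.00392)
gamma = 2.449 J/m^2

2.449


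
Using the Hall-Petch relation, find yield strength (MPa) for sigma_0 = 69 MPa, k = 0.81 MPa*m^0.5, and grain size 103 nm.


d = 103 nm = 1.03e-07 m
sqrt(d) = 0.0003209361
Hall-Petch contribution = k / sqrt(d) = 0.81 / 0.0003209361 = 2523.9 MPa
sigma = sigma_0 + k/sqrt(d) = 69 + 2523.9 = 2592.9 MPa

2592.9


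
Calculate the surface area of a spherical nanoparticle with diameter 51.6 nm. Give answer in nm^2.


Radius r = 51.6/2 = 25.8 nm
Surface area SA = 4 * pi * r^2
SA = 4 * pi * (25.8)^2
SA = 8364.68 nm^2

8364.68


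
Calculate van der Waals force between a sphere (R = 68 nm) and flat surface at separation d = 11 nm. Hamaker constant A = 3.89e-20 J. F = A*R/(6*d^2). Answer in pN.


Convert to SI: R = 68 nm = 6.8e-08 m, d = 11 nm = 1.1e-08 m
F = A * R / (6 * d^2)
F = 3.89e-20 * 6.8e-08 / (6 * (1.1e-08)^2)
F = 3.64353e-12 N = 3.644 pN

3.644


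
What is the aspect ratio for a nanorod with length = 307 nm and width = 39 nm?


Aspect ratio AR = length / diameter
AR = 307 / 39
AR = 7.87

7.87


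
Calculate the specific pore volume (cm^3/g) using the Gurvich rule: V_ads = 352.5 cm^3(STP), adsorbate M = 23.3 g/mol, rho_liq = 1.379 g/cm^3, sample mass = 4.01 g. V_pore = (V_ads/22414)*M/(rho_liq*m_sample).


Moles adsorbed n = V_ads / 22414 = 352.5 / 22414 = 1.572678e-02 mol
Liquid volume V_liq = n * M / rho_liq = 1.572678e-02 * 23.3 / 1.379 = 0.26572 cm^3
Specific pore volume V_pore = V_liq / m_sample = 0.26572 / 4.01
V_pore = 0.0663 cm^3/g

0.0663


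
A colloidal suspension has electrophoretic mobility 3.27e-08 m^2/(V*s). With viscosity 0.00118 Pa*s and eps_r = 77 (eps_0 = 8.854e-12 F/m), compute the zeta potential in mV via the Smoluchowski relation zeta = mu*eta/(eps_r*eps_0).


Smoluchowski equation: zeta = mu * eta / (eps_r * eps_0)
zeta = 3.27e-08 * 0.00118 / (77 * 8.854e-12)
zeta = 0.056598 V = 56.6 mV

56.6


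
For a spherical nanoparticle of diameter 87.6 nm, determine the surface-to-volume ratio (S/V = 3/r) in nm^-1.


Radius r = 87.6/2 = 43.8 nm
S/V = 3 / r = 3 / 43.8
S/V = 0.0685 nm^-1

0.0685


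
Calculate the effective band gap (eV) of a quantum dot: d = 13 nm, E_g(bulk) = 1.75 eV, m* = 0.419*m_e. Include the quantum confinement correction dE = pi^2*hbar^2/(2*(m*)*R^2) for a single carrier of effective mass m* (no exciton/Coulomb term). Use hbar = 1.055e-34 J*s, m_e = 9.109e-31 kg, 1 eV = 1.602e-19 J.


Radius R = 13/2 nm = 6.5e-09 m
Confinement energy dE = pi^2 * hbar^2 / (2 * m_eff * m_e * R^2)
dE = pi^2 * (1.055e-34)^2 / (2 * 0.419 * 9.109e-31 * (6.5e-09)^2) J, divided by 1.602e-19 J/eV
dE = 0.0213 eV
Total band gap = E_g(bulk) + dE = 1.75 + 0.0213 = 1.7713 eV

1.7713


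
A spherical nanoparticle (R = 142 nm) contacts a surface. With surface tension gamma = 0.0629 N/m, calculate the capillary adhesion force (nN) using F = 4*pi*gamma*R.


Convert radius: R = 142 nm = 1.42e-07 m
F = 4 * pi * gamma * R
F = 4 * pi * 0.0629 * 1.42e-07
F = 1.1224e-07 N = 112.2403 nN

112.2403


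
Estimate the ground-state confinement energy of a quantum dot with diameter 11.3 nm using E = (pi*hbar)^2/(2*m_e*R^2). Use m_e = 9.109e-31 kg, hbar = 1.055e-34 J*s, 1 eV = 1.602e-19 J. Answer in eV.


Radius R = 11.3/2 = 5.65 nm = 5.65e-09 m
E = (pi * 1.055e-34)^2 / (2 * 9.109e-31 * (5.65e-09)^2)
E(J) = 1.88889e-21
E = E(J) / 1.602e-19 = 0.0118 eV

0.0118


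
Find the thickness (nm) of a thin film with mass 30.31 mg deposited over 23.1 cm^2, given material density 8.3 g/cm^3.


Convert: m = 30.31 mg = 3.0310e-05 kg, A = 23.1 cm^2 = 2.3100e-03 m^2, rho = 8.3 g/cm^3 = 8300 kg/m^3
t = m / (A * rho)
t = 3.0310e-05 / (2.3100e-03 * 8300)
t = 1.5809e-06 m = 1580.9 nm

1580.9


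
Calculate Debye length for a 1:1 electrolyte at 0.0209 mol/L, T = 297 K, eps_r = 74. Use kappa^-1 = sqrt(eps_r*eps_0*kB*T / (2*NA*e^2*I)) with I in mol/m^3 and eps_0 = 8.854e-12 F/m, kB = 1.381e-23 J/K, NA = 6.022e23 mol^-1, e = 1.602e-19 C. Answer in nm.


Ionic strength I = 0.0209 * 1^2 * 1000 = 20.9 mol/m^3
kappa^-1 = sqrt(74 * 8.854e-12 * 1.381e-23 * 297 / (2 * 6.022e23 * (1.602e-19)^2 * 20.9))
kappa^-1 = 2.04 nm

2.04


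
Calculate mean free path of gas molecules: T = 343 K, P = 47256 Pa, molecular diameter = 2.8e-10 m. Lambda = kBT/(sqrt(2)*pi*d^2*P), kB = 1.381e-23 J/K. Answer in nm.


Mean free path: lambda = kB*T / (sqrt(2) * pi * d^2 * P)
lambda = 1.381e-23 * 343 / (sqrt(2) * pi * (2.8e-10)^2 * 47256)
lambda = 2.87773e-07 m
lambda = 287.77 nm

287.77


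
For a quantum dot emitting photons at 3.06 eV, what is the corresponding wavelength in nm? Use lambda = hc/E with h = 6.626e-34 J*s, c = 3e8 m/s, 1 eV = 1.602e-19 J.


Convert energy: E = 3.06 eV = 3.06 * 1.602e-19 = 4.90212e-19 J
lambda = h*c / E = 6.626e-34 * 3e8 / 4.90212e-19
lambda = 4.05498e-07 m = 405.5 nm

405.5


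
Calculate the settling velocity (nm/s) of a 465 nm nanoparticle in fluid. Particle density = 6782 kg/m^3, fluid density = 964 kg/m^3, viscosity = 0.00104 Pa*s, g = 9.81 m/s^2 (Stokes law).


Radius R = 465/2 nm = 2.325e-07 m
Density difference = 6782 - 964 = 5818 kg/m^3
v = 2 * R^2 * (rho_p - rho_f) * g / (9 * eta)
v = 2 * (2.325e-07)^2 * 5818 * 9.81 / (9 * 0.00104)
v = 6.59239e-07 m/s = 659.2388 nm/s

659.2388


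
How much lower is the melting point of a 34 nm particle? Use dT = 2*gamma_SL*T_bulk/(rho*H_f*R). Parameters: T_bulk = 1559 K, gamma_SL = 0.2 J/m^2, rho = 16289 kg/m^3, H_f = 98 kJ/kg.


Radius R = 34/2 = 17 nm = 1.7e-08 m
Convert H_f = 98 kJ/kg = 98000 J/kg
dT = 2 * gamma_SL * T_bulk / (rho * H_f * R)
dT = 2 * 0.2 * 1559 / (16289 * 98000 * 1.7e-08)
dT = 23.0 K

23.0


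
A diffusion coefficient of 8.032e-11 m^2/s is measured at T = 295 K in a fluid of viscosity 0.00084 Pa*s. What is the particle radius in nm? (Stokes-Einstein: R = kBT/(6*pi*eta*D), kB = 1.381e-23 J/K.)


Stokes-Einstein: R = kB*T / (6*pi*eta*D)
R = 1.381e-23 * 295 / (6 * pi * 0.00084 * 8.032e-11)
R = 3.2034e-09 m = 3.2 nm

3.2


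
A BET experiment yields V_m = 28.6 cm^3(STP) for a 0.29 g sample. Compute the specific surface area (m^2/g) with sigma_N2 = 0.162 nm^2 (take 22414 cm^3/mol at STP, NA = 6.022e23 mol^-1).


Number of moles in monolayer = V_m / 22414 = 28.6 / 22414 = 0.00127599
Number of molecules = moles * NA = 0.00127599 * 6.022e23
SA = molecules * sigma / mass
SA = (28.6 / 22414) * 6.022e23 * 0.162e-18 / 0.29
SA = 429.2 m^2/g

429.2


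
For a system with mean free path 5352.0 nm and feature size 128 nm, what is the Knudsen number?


Knudsen number Kn = lambda / L
Kn = 5352.0 / 128
Kn = 41.8125

41.8125


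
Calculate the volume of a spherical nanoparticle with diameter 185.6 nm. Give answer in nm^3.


Radius r = 185.6/2 = 92.8 nm
Volume V = (4/3) * pi * r^3
V = (4/3) * pi * (92.8)^3
V = 3347592.13 nm^3

3347592.13


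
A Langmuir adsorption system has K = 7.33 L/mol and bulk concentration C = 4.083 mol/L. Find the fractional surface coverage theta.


Langmuir isotherm: theta = K*C / (1 + K*C)
K*C = 7.33 * 4.083 = 29.92839
theta = 29.92839 / (1 + 29.92839) = 29.92839 / 30.92839
theta = 0.9677

0.9677


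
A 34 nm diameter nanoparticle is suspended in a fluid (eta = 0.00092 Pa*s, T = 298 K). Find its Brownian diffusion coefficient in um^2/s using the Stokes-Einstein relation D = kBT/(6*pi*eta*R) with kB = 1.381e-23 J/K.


Radius R = 34/2 = 17 nm = 1.7e-08 m
D = kB*T / (6*pi*eta*R)
D = 1.381e-23 * 298 / (6 * pi * 0.00092 * 1.7e-08)
D = 1.39596e-11 m^2/s = 13.96 um^2/s

13.96


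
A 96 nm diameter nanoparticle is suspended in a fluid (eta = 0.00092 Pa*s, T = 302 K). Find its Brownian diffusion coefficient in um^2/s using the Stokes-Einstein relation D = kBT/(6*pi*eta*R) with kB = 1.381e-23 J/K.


Radius R = 96/2 = 48 nm = 4.8e-08 m
D = kB*T / (6*pi*eta*R)
D = 1.381e-23 * 302 / (6 * pi * 0.00092 * 4.8e-08)
D = 5.01038e-12 m^2/s = 5.01 um^2/s

5.01


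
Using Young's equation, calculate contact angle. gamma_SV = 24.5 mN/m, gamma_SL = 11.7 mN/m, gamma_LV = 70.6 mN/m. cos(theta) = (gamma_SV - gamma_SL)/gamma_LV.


cos(theta) = (gamma_SV - gamma_SL) / gamma_LV
cos(theta) = (24.5 - 11.7) / 70.6
cos(theta) = 0.181303
theta = arccos(0.181303) = 79.55 degrees

79.55


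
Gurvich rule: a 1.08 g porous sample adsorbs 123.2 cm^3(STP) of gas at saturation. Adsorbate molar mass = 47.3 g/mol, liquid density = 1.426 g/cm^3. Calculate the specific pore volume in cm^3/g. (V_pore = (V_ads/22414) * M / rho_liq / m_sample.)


Moles adsorbed n = V_ads / 22414 = 123.2 / 22414 = 5.496565e-03 mol
Liquid volume V_liq = n * M / rho_liq = 5.496565e-03 * 47.3 / 1.426 = 0.18232 cm^3
Specific pore volume V_pore = V_liq / m_sample = 0.18232 / 1.08
V_pore = 0.1688 cm^3/g

0.1688


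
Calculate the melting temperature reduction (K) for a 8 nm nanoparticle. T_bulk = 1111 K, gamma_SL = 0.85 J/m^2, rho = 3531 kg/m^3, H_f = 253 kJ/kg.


Radius R = 8/2 = 4 nm = 4e-09 m
Convert H_f = 253 kJ/kg = 253000 J/kg
dT = 2 * gamma_SL * T_bulk / (rho * H_f * R)
dT = 2 * 0.85 * 1111 / (3531 * 253000 * 4e-09)
dT = 528.5 K

528.5


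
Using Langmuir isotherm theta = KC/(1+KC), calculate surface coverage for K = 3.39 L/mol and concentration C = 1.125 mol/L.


Langmuir isotherm: theta = K*C / (1 + K*C)
K*C = 3.39 * 1.125 = 3.81375
theta = 3.81375 / (1 + 3.81375) = 3.81375 / 4.81375
theta = 0.7923

0.7923


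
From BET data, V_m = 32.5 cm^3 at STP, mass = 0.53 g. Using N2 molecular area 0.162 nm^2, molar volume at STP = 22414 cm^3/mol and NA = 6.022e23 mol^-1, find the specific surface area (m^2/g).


Number of moles in monolayer = V_m / 22414 = 32.5 / 22414 = 0.00144999
Number of molecules = moles * NA = 0.00144999 * 6.022e23
SA = molecules * sigma / mass
SA = (32.5 / 22414) * 6.022e23 * 0.162e-18 / 0.53
SA = 266.9 m^2/g

266.9


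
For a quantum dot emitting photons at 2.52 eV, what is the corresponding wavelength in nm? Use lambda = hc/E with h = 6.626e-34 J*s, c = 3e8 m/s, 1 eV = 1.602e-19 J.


Convert energy: E = 2.52 eV = 2.52 * 1.602e-19 = 4.03704e-19 J
lambda = h*c / E = 6.626e-34 * 3e8 / 4.03704e-19
lambda = 4.9239e-07 m = 492.4 nm

492.4


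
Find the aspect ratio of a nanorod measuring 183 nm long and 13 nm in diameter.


Aspect ratio AR = length / diameter
AR = 183 / 13
AR = 14.08

14.08


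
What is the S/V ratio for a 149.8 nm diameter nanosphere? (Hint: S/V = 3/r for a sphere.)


Radius r = 149.8/2 = 74.9 nm
S/V = 3 / r = 3 / 74.9
S/V = 0.0401 nm^-1

0.0401


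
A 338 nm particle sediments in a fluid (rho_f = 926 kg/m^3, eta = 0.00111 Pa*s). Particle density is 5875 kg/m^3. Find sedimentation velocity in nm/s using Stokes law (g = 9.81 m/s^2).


Radius R = 338/2 nm = 1.69e-07 m
Density difference = 5875 - 926 = 4949 kg/m^3
v = 2 * R^2 * (rho_p - rho_f) * g / (9 * eta)
v = 2 * (1.69e-07)^2 * 4949 * 9.81 / (9 * 0.00111)
v = 2.77603e-07 m/s = 277.6031 nm/s

277.6031


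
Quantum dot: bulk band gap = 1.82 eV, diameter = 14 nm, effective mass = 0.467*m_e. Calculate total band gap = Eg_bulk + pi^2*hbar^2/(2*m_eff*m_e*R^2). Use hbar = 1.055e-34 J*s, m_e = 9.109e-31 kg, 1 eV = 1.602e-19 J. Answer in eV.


Radius R = 14/2 nm = 7e-09 m
Confinement energy dE = pi^2 * hbar^2 / (2 * m_eff * m_e * R^2)
dE = pi^2 * (1.055e-34)^2 / (2 * 0.467 * 9.109e-31 * (7e-09)^2) J, divided by 1.602e-19 J/eV
dE = 0.0164 eV
Total band gap = E_g(bulk) + dE = 1.82 + 0.0164 = 1.8364 eV

1.8364


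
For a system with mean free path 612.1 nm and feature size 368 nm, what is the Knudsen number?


Knudsen number Kn = lambda / L
Kn = 612.1 / 368
Kn = 1.6633

1.6633


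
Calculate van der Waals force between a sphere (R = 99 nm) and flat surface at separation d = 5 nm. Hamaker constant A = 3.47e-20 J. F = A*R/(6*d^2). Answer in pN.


Convert to SI: R = 99 nm = 9.9e-08 m, d = 5 nm = 5e-09 m
F = A * R / (6 * d^2)
F = 3.47e-20 * 9.9e-08 / (6 * (5e-09)^2)
F = 2.2902e-11 N = 22.902 pN

22.902


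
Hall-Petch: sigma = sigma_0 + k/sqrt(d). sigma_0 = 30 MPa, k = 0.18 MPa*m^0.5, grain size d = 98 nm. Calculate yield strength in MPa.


d = 98 nm = 9.8e-08 m
sqrt(d) = 0.0003130495
Hall-Petch contribution = k / sqrt(d) = 0.18 / 0.0003130495 = 575.0 MPa
sigma = sigma_0 + k/sqrt(d) = 30 + 575.0 = 605.0 MPa

605.0


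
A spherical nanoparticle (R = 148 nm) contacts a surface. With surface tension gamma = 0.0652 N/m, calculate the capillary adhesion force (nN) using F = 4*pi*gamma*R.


Convert radius: R = 148 nm = 1.48e-07 m
F = 4 * pi * gamma * R
F = 4 * pi * 0.0652 * 1.48e-07
F = 1.2126e-07 N = 121.2604 nN

121.2604


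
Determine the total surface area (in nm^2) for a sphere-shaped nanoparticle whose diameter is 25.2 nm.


Radius r = 25.2/2 = 12.6 nm
Surface area SA = 4 * pi * r^2
SA = 4 * pi * (12.6)^2
SA = 1995.04 nm^2

1995.04


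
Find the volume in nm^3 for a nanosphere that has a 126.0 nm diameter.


Radius r = 126.0/2 = 63 nm
Volume V = (4/3) * pi * r^3
V = (4/3) * pi * (63)^3
V = 1047394.42 nm^3

1047394.42


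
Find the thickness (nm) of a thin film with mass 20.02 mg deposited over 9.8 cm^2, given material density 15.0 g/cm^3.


Convert: m = 20.02 mg = 2.0020e-05 kg, A = 9.8 cm^2 = 9.8000e-04 m^2, rho = 15.0 g/cm^3 = 15000 kg/m^3
t = m / (A * rho)
t = 2.0020e-05 / (9.8000e-04 * 15000)
t = 1.3619e-06 m = 1361.9 nm

1361.9


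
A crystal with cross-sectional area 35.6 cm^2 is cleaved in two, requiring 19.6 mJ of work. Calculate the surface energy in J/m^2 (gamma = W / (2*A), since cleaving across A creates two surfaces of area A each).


Convert: A = 35.6 cm^2 = 0.00356 m^2, W = 19.6 mJ = 0.0196 J
Cleaving exposes two faces of area A, so total new surface = 2*A and gamma = W / (2*A)
gamma = 0.0196 / (2 * 0.00356)
gamma = 2.753 J/m^2

2.753


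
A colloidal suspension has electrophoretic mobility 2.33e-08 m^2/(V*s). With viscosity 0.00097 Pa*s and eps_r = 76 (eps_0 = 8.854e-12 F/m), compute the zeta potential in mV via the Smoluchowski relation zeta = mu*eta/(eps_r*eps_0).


Smoluchowski equation: zeta = mu * eta / (eps_r * eps_0)
zeta = 2.33e-08 * 0.00097 / (76 * 8.854e-12)
zeta = 0.033587 V = 33.59 mV

33.59


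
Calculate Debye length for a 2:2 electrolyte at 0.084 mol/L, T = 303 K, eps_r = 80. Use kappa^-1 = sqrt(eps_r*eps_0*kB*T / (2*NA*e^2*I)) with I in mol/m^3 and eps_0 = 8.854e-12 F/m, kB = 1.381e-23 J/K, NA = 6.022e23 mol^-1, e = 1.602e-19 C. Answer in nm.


Ionic strength I = 0.084 * 2^2 * 1000 = 336 mol/m^3
kappa^-1 = sqrt(80 * 8.854e-12 * 1.381e-23 * 303 / (2 * 6.022e23 * (1.602e-19)^2 * 336))
kappa^-1 = 0.534 nm

0.534


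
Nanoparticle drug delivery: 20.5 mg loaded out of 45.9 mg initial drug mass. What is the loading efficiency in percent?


Drug loading efficiency = (drug loaded / drug initial) * 100
DLE = 20.5 / 45.9 * 100
DLE = 0.4466 * 100
DLE = 44.66%

44.66


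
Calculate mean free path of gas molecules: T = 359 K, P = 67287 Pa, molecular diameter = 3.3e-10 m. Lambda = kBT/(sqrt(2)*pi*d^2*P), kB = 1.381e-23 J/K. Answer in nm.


Mean free path: lambda = kB*T / (sqrt(2) * pi * d^2 * P)
lambda = 1.381e-23 * 359 / (sqrt(2) * pi * (3.3e-10)^2 * 67287)
lambda = 1.52287e-07 m
lambda = 152.29 nm

152.29


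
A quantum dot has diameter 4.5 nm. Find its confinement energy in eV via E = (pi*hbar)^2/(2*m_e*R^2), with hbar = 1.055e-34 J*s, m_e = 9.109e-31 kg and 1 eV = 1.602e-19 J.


Radius R = 4.5/2 = 2.25 nm = 2.25e-09 m
E = (pi * 1.055e-34)^2 / (2 * 9.109e-31 * (2.25e-09)^2)
E(J) = 1.19107e-20
E = E(J) / 1.602e-19 = 0.0743 eV

0.0743


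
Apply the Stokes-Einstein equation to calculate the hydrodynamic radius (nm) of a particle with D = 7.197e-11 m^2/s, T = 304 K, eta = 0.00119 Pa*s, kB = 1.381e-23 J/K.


Stokes-Einstein: R = kB*T / (6*pi*eta*D)
R = 1.381e-23 * 304 / (6 * pi * 0.00119 * 7.197e-11)
R = 2.60056e-09 m = 2.6 nm

2.6


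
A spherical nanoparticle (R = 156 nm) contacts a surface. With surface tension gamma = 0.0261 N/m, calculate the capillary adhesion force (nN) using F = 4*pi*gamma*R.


Convert radius: R = 156 nm = 1.56e-07 m
F = 4 * pi * gamma * R
F = 4 * pi * 0.0261 * 1.56e-07
F = 5.11652e-08 N = 51.1652 nN

51.1652


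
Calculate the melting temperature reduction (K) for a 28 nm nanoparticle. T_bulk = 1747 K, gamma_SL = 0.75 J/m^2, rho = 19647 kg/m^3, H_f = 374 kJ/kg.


Radius R = 28/2 = 14 nm = 1.4e-08 m
Convert H_f = 374 kJ/kg = 374000 J/kg
dT = 2 * gamma_SL * T_bulk / (rho * H_f * R)
dT = 2 * 0.75 * 1747 / (19647 * 374000 * 1.4e-08)
dT = 25.5 K

25.5


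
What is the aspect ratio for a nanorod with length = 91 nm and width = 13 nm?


Aspect ratio AR = length / diameter
AR = 91 / 13
AR = 7.0

7.0
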